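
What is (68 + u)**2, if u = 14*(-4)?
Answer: 144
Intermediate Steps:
u = -56
(68 + u)**2 = (68 - 56)**2 = 12**2 = 144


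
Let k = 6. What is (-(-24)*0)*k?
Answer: 0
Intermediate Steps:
(-(-24)*0)*k = -(-24)*0*6 = -6*0*6 = 0*6 = 0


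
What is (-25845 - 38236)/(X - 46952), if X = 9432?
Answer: 64081/37520 ≈ 1.7079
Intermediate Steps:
(-25845 - 38236)/(X - 46952) = (-25845 - 38236)/(9432 - 46952) = -64081/(-37520) = -64081*(-1/37520) = 64081/37520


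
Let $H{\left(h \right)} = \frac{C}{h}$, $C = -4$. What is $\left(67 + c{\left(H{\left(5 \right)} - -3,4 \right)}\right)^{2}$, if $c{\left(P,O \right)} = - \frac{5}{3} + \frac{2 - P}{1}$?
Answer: $\frac{954529}{225} \approx 4242.4$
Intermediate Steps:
$H{\left(h \right)} = - \frac{4}{h}$
$c{\left(P,O \right)} = \frac{1}{3} - P$ ($c{\left(P,O \right)} = \left(-5\right) \frac{1}{3} + \left(2 - P\right) 1 = - \frac{5}{3} - \left(-2 + P\right) = \frac{1}{3} - P$)
$\left(67 + c{\left(H{\left(5 \right)} - -3,4 \right)}\right)^{2} = \left(67 - \left(- \frac{1}{3} + 3 - \frac{4}{5}\right)\right)^{2} = \left(67 + \left(\frac{1}{3} - \left(\left(-4\right) \frac{1}{5} + 3\right)\right)\right)^{2} = \left(67 + \left(\frac{1}{3} - \left(- \frac{4}{5} + 3\right)\right)\right)^{2} = \left(67 + \left(\frac{1}{3} - \frac{11}{5}\right)\right)^{2} = \left(67 - \frac{28}{15}\right)^{2} = \left(\frac{977}{15}\right)^{2} = \frac{954529}{225}$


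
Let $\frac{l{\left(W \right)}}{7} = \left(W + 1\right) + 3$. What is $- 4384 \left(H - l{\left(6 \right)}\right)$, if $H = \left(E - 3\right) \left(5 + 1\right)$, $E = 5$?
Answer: $254272$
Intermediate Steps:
$l{\left(W \right)} = 28 + 7 W$ ($l{\left(W \right)} = 7 \left(\left(W + 1\right) + 3\right) = 7 \left(\left(1 + W\right) + 3\right) = 7 \left(4 + W\right) = 28 + 7 W$)
$H = 12$ ($H = \left(5 - 3\right) \left(5 + 1\right) = 2 \cdot 6 = 12$)
$- 4384 \left(H - l{\left(6 \right)}\right) = - 4384 \left(12 - \left(28 + 7 \cdot 6\right)\right) = - 4384 \left(12 - \left(28 + 42\right)\right) = - 4384 \left(12 - 70\right) = \left(-4384\right) \left(-58\right) = 254272$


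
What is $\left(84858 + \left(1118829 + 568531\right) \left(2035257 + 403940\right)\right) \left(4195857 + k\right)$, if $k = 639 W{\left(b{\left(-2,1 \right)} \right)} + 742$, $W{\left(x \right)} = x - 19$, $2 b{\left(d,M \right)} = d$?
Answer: $17219777029071357182$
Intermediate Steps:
$b{\left(d,M \right)} = \frac{d}{2}$
$W{\left(x \right)} = -19 + x$
$k = -12038$ ($k = 639 \left(-19 + \frac{1}{2} \left(-2\right)\right) + 742 = 639 \left(-19 - 1\right) + 742 = 639 \left(-20\right) + 742 = -12780 + 742 = -12038$)
$\left(84858 + \left(1118829 + 568531\right) \left(2035257 + 403940\right)\right) \left(4195857 + k\right) = \left(84858 + \left(1118829 + 568531\right) \left(2035257 + 403940\right)\right) \left(4195857 - 12038\right) = \left(84858 + 1687360 \cdot 2439197\right) 4183819 = \left(84858 + 4115803449920\right) 4183819 = 4115803534778 \cdot 4183819 = 17219777029071357182$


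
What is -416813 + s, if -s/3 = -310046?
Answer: 513325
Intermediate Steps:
s = 930138 (s = -3*(-310046) = 930138)
-416813 + s = -416813 + 930138 = 513325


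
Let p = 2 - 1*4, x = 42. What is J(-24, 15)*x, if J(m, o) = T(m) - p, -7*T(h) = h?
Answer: 228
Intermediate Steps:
T(h) = -h/7
p = -2 (p = 2 - 4 = -2)
J(m, o) = 2 - m/7 (J(m, o) = -m/7 - 1*(-2) = -m/7 + 2 = 2 - m/7)
J(-24, 15)*x = (2 - 1/7*(-24))*42 = (2 + 24/7)*42 = (38/7)*42 = 228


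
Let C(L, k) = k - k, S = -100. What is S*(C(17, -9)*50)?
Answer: 0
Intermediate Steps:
C(L, k) = 0
S*(C(17, -9)*50) = -0*50 = -100*0 = 0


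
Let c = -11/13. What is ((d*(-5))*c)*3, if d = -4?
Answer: -660/13 ≈ -50.769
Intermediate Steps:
c = -11/13 (c = -11*1/13 = -11/13 ≈ -0.84615)
((d*(-5))*c)*3 = (-4*(-5)*(-11/13))*3 = (20*(-11/13))*3 = -220/13*3 = -660/13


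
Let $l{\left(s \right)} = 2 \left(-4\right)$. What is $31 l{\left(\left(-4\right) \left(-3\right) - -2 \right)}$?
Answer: $-248$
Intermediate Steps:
$l{\left(s \right)} = -8$
$31 l{\left(\left(-4\right) \left(-3\right) - -2 \right)} = 31 \left(-8\right) = -248$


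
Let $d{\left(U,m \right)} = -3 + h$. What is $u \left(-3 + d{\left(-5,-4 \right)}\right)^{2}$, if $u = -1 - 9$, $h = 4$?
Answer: $-40$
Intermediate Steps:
$d{\left(U,m \right)} = 1$ ($d{\left(U,m \right)} = -3 + 4 = 1$)
$u = -10$ ($u = -1 - 9 = -10$)
$u \left(-3 + d{\left(-5,-4 \right)}\right)^{2} = - 10 \left(-3 + 1\right)^{2} = - 10 \left(-2\right)^{2} = \left(-10\right) 4 = -40$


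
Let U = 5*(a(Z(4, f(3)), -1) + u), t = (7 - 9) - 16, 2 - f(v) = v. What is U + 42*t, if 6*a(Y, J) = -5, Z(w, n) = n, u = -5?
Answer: -4711/6 ≈ -785.17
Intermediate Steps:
f(v) = 2 - v
a(Y, J) = -5/6 (a(Y, J) = (1/6)*(-5) = -5/6)
t = -18 (t = -2 - 16 = -18)
U = -175/6 (U = 5*(-5/6 - 5) = 5*(-35/6) = -175/6 ≈ -29.167)
U + 42*t = -175/6 + 42*(-18) = -175/6 - 756 = -4711/6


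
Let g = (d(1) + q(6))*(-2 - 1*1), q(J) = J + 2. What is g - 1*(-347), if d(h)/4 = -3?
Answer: 359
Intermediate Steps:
d(h) = -12 (d(h) = 4*(-3) = -12)
q(J) = 2 + J
g = 12 (g = (-12 + (2 + 6))*(-2 - 1*1) = (-12 + 8)*(-2 - 1) = -4*(-3) = 12)
g - 1*(-347) = 12 - 1*(-347) = 12 + 347 = 359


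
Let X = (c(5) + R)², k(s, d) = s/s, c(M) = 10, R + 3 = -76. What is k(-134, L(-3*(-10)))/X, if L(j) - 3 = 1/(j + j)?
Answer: 1/4761 ≈ 0.00021004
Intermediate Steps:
R = -79 (R = -3 - 76 = -79)
L(j) = 3 + 1/(2*j) (L(j) = 3 + 1/(j + j) = 3 + 1/(2*j))
k(s, d) = 1
X = 4761 (X = (10 - 79)² = (-69)² = 4761)
k(-134, L(-3*(-10)))/X = 1/4761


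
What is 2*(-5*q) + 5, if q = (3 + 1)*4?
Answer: -155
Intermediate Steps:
q = 16 (q = 4*4 = 16)
2*(-5*q) + 5 = 2*(-5*16) + 5 = 2*(-80) + 5 = -160 + 5 = -155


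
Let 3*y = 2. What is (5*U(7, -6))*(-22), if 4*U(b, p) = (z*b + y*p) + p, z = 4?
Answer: -495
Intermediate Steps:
y = ⅔ (y = (⅓)*2 = ⅔ ≈ 0.66667)
U(b, p) = b + 5*p/12 (U(b, p) = ((4*b + 2*p/3) + p)/4 = (4*b + 5*p/3)/4 = b + 5*p/12)
(5*U(7, -6))*(-22) = (5*(7 + (5/12)*(-6)))*(-22) = (5*(7 - 5/2))*(-22) = (5*(9/2))*(-22) = (45/2)*(-22) = -495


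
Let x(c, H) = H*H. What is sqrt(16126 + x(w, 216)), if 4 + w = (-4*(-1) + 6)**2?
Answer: sqrt(62782) ≈ 250.56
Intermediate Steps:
w = 96 (w = -4 + (-4*(-1) + 6)**2 = -4 + (4 + 6)**2 = -4 + 10**2 = -4 + 100 = 96)
x(c, H) = H**2
sqrt(16126 + x(w, 216)) = sqrt(16126 + 216**2) = sqrt(16126 + 46656) = sqrt(62782)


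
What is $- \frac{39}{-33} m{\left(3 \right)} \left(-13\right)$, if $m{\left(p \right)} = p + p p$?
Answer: $- \frac{2028}{11} \approx -184.36$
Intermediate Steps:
$m{\left(p \right)} = p + p^{2}$
$- \frac{39}{-33} m{\left(3 \right)} \left(-13\right) = - \frac{39}{-33} \cdot 3 \left(1 + 3\right) \left(-13\right) = \left(-39\right) \left(- \frac{1}{33}\right) 3 \cdot 4 \left(-13\right) = \frac{13}{11} \cdot 12 \left(-13\right) = \frac{156}{11} \left(-13\right) = - \frac{2028}{11}$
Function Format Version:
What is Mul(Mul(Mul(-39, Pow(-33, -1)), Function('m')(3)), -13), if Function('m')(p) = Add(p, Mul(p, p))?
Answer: Rational(-2028, 11) ≈ -184.36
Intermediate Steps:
Function('m')(p) = Add(p, Pow(p, 2))
Mul(Mul(Mul(-39, Pow(-33, -1)), Function('m')(3)), -13) = Mul(Mul(Mul(-39, Pow(-33, -1)), Mul(3, Add(1, 3))), -13) = Mul(Mul(Mul(-39, Rational(-1, 33)), Mul(3, 4)), -13) = Mul(Mul(Rational(13, 11), 12), -13) = Mul(Rational(156, 11), -13) = Rational(-2028, 11)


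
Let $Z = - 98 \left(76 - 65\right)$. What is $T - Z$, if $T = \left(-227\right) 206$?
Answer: $-45684$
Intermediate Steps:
$T = -46762$
$Z = -1078$ ($Z = \left(-98\right) 11 = -1078$)
$T - Z = -46762 - -1078 = -46762 + 1078 = -45684$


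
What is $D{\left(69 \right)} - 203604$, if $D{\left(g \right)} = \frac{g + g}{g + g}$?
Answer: $-203603$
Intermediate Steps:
$D{\left(g \right)} = 1$ ($D{\left(g \right)} = \frac{2 g}{2 g} = 2 g \frac{1}{2 g} = 1$)
$D{\left(69 \right)} - 203604 = 1 - 203604 = -203603$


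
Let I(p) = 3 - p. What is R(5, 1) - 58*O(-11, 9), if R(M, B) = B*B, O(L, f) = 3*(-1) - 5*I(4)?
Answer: -115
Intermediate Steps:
O(L, f) = 2 (O(L, f) = 3*(-1) - 5*(3 - 1*4) = -3 - 5*(3 - 4) = -3 - 5*(-1) = -3 + 5 = 2)
R(M, B) = B**2
R(5, 1) - 58*O(-11, 9) = 1**2 - 58*2 = 1 - 116 = -115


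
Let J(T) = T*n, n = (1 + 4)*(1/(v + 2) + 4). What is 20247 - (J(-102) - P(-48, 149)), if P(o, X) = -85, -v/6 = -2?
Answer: 155669/7 ≈ 22238.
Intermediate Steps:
v = 12 (v = -6*(-2) = 12)
n = 285/14 (n = (1 + 4)*(1/(12 + 2) + 4) = 5*(1/14 + 4) = 5*(57/14) = 285/14 ≈ 20.357)
J(T) = 285*T/14 (J(T) = T*(285/14) = 285*T/14)
20247 - (J(-102) - P(-48, 149)) = 20247 - ((285/14)*(-102) - 1*(-85)) = 20247 - (-14535/7 + 85) = 20247 - 1*(-13940/7) = 20247 + 13940/7 = 155669/7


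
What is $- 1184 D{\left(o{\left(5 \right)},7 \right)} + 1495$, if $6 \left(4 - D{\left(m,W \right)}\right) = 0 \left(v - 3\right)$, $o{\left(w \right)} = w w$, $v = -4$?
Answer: $-3241$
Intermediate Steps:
$o{\left(w \right)} = w^{2}$
$D{\left(m,W \right)} = 4$ ($D{\left(m,W \right)} = 4 - \frac{0 \left(-4 - 3\right)}{6} = 4 - \frac{0 \left(-7\right)}{6} = 4 - 0 = 4 + 0 = 4$)
$- 1184 D{\left(o{\left(5 \right)},7 \right)} + 1495 = \left(-1184\right) 4 + 1495 = -4736 + 1495 = -3241$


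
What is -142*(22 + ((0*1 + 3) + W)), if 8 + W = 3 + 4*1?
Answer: -3408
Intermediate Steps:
W = -1 (W = -8 + (3 + 4*1) = -8 + (3 + 4) = -8 + 7 = -1)
-142*(22 + ((0*1 + 3) + W)) = -142*(22 + ((0*1 + 3) - 1)) = -142*(22 + ((0 + 3) - 1)) = -142*(22 + (3 - 1)) = -142*(22 + 2) = -142*24 = -3408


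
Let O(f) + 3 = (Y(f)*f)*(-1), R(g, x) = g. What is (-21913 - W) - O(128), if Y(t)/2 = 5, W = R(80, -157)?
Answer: -20710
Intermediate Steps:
W = 80
Y(t) = 10 (Y(t) = 2*5 = 10)
O(f) = -3 - 10*f (O(f) = -3 + (10*f)*(-1) = -3 - 10*f)
(-21913 - W) - O(128) = (-21913 - 1*80) - (-3 - 10*128) = (-21913 - 80) - (-3 - 1280) = -21993 - 1*(-1283) = -21993 + 1283 = -20710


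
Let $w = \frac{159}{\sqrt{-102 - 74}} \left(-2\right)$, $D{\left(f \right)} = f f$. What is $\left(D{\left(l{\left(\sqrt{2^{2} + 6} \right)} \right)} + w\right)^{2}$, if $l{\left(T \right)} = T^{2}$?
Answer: $\frac{414719}{44} + \frac{15900 i \sqrt{11}}{11} \approx 9425.4 + 4794.0 i$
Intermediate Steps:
$D{\left(f \right)} = f^{2}$
$w = \frac{159 i \sqrt{11}}{22}$ ($w = \frac{159}{\sqrt{-176}} \left(-2\right) = \frac{159}{4 i \sqrt{11}} \left(-2\right) = 159 \left(- \frac{i \sqrt{11}}{44}\right) \left(-2\right) = - \frac{159 i \sqrt{11}}{44} \left(-2\right) = \frac{159 i \sqrt{11}}{22} \approx 23.97 i$)
$\left(D{\left(l{\left(\sqrt{2^{2} + 6} \right)} \right)} + w\right)^{2} = \left(\left(\left(\sqrt{2^{2} + 6}\right)^{2}\right)^{2} + \frac{159 i \sqrt{11}}{22}\right)^{2} = \left(\left(\left(\sqrt{4 + 6}\right)^{2}\right)^{2} + \frac{159 i \sqrt{11}}{22}\right)^{2} = \left(\left(\left(\sqrt{10}\right)^{2}\right)^{2} + \frac{159 i \sqrt{11}}{22}\right)^{2} = \left(10^{2} + \frac{159 i \sqrt{11}}{22}\right)^{2} = \left(100 + \frac{159 i \sqrt{11}}{22}\right)^{2}$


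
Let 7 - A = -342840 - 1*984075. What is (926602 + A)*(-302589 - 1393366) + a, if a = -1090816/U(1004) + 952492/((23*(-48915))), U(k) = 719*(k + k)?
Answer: -775977302126192286753688/203035746105 ≈ -3.8219e+12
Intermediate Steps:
A = 1326922 (A = 7 - (-342840 - 1*984075) = 7 - (-342840 - 984075) = 7 - 1*(-1326915) = 7 + 1326915 = 1326922)
U(k) = 1438*k (U(k) = 719*(2*k) = 1438*k)
a = -325297414588/203035746105 (a = -1090816/(1438*1004) + 952492/((23*(-48915))) = -1090816/1443752 + 952492/(-1125045) = -1090816*1/1443752 + 952492*(-1/1125045) = -136352/180469 - 952492/1125045 = -325297414588/203035746105 ≈ -1.6022)
(926602 + A)*(-302589 - 1393366) + a = (926602 + 1326922)*(-302589 - 1393366) - 325297414588/203035746105 = 2253524*(-1695955) - 325297414588/203035746105 = -3821875295420 - 325297414588/203035746105 = -775977302126192286753688/203035746105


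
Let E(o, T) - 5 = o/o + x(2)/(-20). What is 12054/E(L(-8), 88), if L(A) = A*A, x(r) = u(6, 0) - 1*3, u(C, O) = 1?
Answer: 120540/61 ≈ 1976.1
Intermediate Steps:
x(r) = -2 (x(r) = 1 - 1*3 = 1 - 3 = -2)
L(A) = A**2
E(o, T) = 61/10 (E(o, T) = 5 + (o/o - 2/(-20)) = 5 + (1 - 2*(-1/20)) = 5 + (1 + 1/10) = 5 + 11/10 = 61/10)
12054/E(L(-8), 88) = 12054/(61/10) = 12054*(10/61) = 120540/61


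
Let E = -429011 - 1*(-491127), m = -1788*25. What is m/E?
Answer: -11175/15529 ≈ -0.71962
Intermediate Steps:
m = -44700
E = 62116 (E = -429011 + 491127 = 62116)
m/E = -44700/62116 = -44700*1/62116 = -11175/15529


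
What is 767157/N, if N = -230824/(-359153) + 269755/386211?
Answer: 106411457017828431/186030085379 ≈ 5.7201e+5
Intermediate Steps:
N = 186030085379/138708839283 (N = -230824*(-1/359153) + 269755*(1/386211) = 230824/359153 + 269755/386211 = 186030085379/138708839283 ≈ 1.3412)
767157/N = 767157/(186030085379/138708839283) = 767157*(138708839283/186030085379) = 106411457017828431/186030085379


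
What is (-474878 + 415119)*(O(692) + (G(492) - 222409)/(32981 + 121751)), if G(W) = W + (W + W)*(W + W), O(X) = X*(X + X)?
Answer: -8855800662528365/154732 ≈ -5.7233e+10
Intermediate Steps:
O(X) = 2*X² (O(X) = X*(2*X) = 2*X²)
G(W) = W + 4*W² (G(W) = W + (2*W)*(2*W) = W + 4*W²)
(-474878 + 415119)*(O(692) + (G(492) - 222409)/(32981 + 121751)) = (-474878 + 415119)*(2*692² + (492*(1 + 4*492) - 222409)/(32981 + 121751)) = -59759*(2*478864 + (492*(1 + 1968) - 222409)/154732) = -59759*(957728 + (492*1969 - 222409)*(1/154732)) = -59759*(957728 + (968748 - 222409)*(1/154732)) = -59759*(957728 + 746339*(1/154732)) = -59759*(957728 + 746339/154732) = -59759*148191915235/154732 = -8855800662528365/154732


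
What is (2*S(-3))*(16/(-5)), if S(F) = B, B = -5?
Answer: 32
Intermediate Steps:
S(F) = -5
(2*S(-3))*(16/(-5)) = (2*(-5))*(16/(-5)) = -160*(-1)/5 = -10*(-16/5) = 32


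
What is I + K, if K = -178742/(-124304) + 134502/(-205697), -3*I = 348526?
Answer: -153644606400955/1322532408 ≈ -1.1617e+5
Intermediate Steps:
I = -348526/3 (I = -1/3*348526 = -348526/3 ≈ -1.1618e+5)
K = 345647527/440844136 (K = -178742*(-1/124304) + 134502*(-1/205697) = 89371/62152 - 4638/7093 = 345647527/440844136 ≈ 0.78406)
I + K = -348526/3 + 345647527/440844136 = -153644606400955/1322532408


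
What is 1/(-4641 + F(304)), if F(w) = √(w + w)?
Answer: -4641/21538273 - 4*√38/21538273 ≈ -0.00021662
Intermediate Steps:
F(w) = √2*√w (F(w) = √(2*w) = √2*√w)
1/(-4641 + F(304)) = 1/(-4641 + √2*√304) = 1/(-4641 + √2*(4*√19)) = 1/(-4641 + 4*√38)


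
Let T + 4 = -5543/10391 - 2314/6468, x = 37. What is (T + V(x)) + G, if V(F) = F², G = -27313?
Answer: -871999358761/33604494 ≈ -25949.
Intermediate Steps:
T = -164366425/33604494 (T = -4 + (-5543/10391 - 2314/6468) = -4 + (-5543*1/10391 - 2314*1/6468) = -4 + (-5543/10391 - 1157/3234) = -4 - 29948449/33604494 = -164366425/33604494 ≈ -4.8912)
(T + V(x)) + G = (-164366425/33604494 + 37²) - 27313 = (-164366425/33604494 + 1369) - 27313 = 45840185861/33604494 - 27313 = -871999358761/33604494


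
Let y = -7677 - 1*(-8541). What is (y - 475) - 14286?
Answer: -13897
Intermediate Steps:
y = 864 (y = -7677 + 8541 = 864)
(y - 475) - 14286 = (864 - 475) - 14286 = 389 - 14286 = -13897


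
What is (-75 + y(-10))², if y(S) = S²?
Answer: 625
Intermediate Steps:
(-75 + y(-10))² = (-75 + (-10)²)² = (-75 + 100)² = 25² = 625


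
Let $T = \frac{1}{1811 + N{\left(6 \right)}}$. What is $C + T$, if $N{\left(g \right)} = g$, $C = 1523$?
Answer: $\frac{2767292}{1817} \approx 1523.0$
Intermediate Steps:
$T = \frac{1}{1817}$ ($T = \frac{1}{1811 + 6} = \frac{1}{1817} \approx 0.00055036$)
$C + T = 1523 + \frac{1}{1817} = \frac{2767292}{1817}$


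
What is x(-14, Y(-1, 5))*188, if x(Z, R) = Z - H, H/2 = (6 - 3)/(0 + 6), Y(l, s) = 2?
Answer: -2820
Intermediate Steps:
H = 1 (H = 2*((6 - 3)/(0 + 6)) = 2*(3/6) = 2*(3*(1/6)) = 2*(1/2) = 1)
x(Z, R) = -1 + Z (x(Z, R) = Z - 1*1 = Z - 1 = -1 + Z)
x(-14, Y(-1, 5))*188 = (-1 - 14)*188 = -15*188 = -2820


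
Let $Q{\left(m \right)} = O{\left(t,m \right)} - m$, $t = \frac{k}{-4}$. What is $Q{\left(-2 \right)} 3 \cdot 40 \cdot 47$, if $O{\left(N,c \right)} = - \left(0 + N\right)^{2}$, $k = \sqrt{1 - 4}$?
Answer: $\frac{24675}{2} \approx 12338.0$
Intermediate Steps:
$k = i \sqrt{3}$ ($k = \sqrt{-3} = i \sqrt{3} \approx 1.732 i$)
$t = - \frac{i \sqrt{3}}{4}$ ($t = \frac{i \sqrt{3}}{-4} = i \sqrt{3} \left(- \frac{1}{4}\right) = - \frac{i \sqrt{3}}{4} \approx - 0.43301 i$)
$O{\left(N,c \right)} = - N^{2}$
$Q{\left(m \right)} = \frac{3}{16} - m$ ($Q{\left(m \right)} = - \left(- \frac{i \sqrt{3}}{4}\right)^{2} - m = \left(-1\right) \left(- \frac{3}{16}\right) - m = \frac{3}{16} - m$)
$Q{\left(-2 \right)} 3 \cdot 40 \cdot 47 = \left(\frac{3}{16} - -2\right) 3 \cdot 40 \cdot 47 = \left(\frac{3}{16} + 2\right) 3 \cdot 40 \cdot 47 = \frac{35}{16} \cdot 3 \cdot 40 \cdot 47 = \frac{105}{16} \cdot 40 \cdot 47 = \frac{525}{2} \cdot 47 = \frac{24675}{2}$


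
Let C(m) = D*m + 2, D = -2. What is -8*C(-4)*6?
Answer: -480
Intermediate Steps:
C(m) = 2 - 2*m (C(m) = -2*m + 2 = 2 - 2*m)
-8*C(-4)*6 = -8*(2 - 2*(-4))*6 = -8*(2 + 8)*6 = -8*10*6 = -80*6 = -480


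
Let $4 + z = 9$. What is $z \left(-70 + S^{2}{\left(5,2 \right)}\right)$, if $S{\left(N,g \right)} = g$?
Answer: $-330$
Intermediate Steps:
$z = 5$ ($z = -4 + 9 = 5$)
$z \left(-70 + S^{2}{\left(5,2 \right)}\right) = 5 \left(-70 + 2^{2}\right) = 5 \left(-70 + 4\right) = 5 \left(-66\right) = -330$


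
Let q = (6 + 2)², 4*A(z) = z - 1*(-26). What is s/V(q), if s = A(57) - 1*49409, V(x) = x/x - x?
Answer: 65851/84 ≈ 783.94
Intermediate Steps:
A(z) = 13/2 + z/4 (A(z) = (z - 1*(-26))/4 = (z + 26)/4 = (26 + z)/4 = 13/2 + z/4)
q = 64 (q = 8² = 64)
V(x) = 1 - x
s = -197553/4 (s = (13/2 + (¼)*57) - 1*49409 = (13/2 + 57/4) - 49409 = 83/4 - 49409 = -197553/4 ≈ -49388.)
s/V(q) = -197553/(4*(1 - 1*64)) = -197553/(4*(1 - 64)) = -197553/4/(-63) = -197553/4*(-1/63) = 65851/84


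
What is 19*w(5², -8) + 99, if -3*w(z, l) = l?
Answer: 449/3 ≈ 149.67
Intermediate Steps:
w(z, l) = -l/3
19*w(5², -8) + 99 = 19*(-⅓*(-8)) + 99 = 19*(8/3) + 99 = 152/3 + 99 = 449/3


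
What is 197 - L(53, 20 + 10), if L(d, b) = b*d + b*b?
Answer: -2293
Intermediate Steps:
L(d, b) = b² + b*d (L(d, b) = b*d + b² = b² + b*d)
197 - L(53, 20 + 10) = 197 - (20 + 10)*((20 + 10) + 53) = 197 - 30*(30 + 53) = 197 - 30*83 = 197 - 1*2490 = 197 - 2490 = -2293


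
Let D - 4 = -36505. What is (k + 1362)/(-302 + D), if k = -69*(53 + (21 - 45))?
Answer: 639/36803 ≈ 0.017363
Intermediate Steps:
D = -36501 (D = 4 - 36505 = -36501)
k = -2001 (k = -69*(53 - 24) = -69*29 = -2001)
(k + 1362)/(-302 + D) = (-2001 + 1362)/(-302 - 36501) = -639/(-36803) = -639*(-1/36803) = 639/36803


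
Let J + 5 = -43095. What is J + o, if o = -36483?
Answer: -79583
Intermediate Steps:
J = -43100 (J = -5 - 43095 = -43100)
J + o = -43100 - 36483 = -79583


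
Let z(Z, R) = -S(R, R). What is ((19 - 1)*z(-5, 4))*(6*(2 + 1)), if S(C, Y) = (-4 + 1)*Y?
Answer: 3888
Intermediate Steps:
S(C, Y) = -3*Y
z(Z, R) = 3*R (z(Z, R) = -(-3)*R = 3*R)
((19 - 1)*z(-5, 4))*(6*(2 + 1)) = ((19 - 1)*(3*4))*(6*(2 + 1)) = (18*12)*(6*3) = 216*18 = 3888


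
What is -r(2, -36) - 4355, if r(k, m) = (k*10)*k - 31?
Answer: -4364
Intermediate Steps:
r(k, m) = -31 + 10*k² (r(k, m) = (10*k)*k - 31 = 10*k² - 31 = -31 + 10*k²)
-r(2, -36) - 4355 = -(-31 + 10*2²) - 4355 = -(-31 + 10*4) - 4355 = -(-31 + 40) - 4355 = -1*9 - 4355 = -9 - 4355 = -4364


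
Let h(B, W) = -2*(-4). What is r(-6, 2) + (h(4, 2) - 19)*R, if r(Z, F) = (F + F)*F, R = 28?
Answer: -300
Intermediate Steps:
r(Z, F) = 2*F² (r(Z, F) = (2*F)*F = 2*F²)
h(B, W) = 8
r(-6, 2) + (h(4, 2) - 19)*R = 2*2² + (8 - 19)*28 = 2*4 - 11*28 = 8 - 308 = -300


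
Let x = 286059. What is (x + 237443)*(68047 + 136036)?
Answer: 106837858666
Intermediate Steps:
(x + 237443)*(68047 + 136036) = (286059 + 237443)*(68047 + 136036) = 523502*204083 = 106837858666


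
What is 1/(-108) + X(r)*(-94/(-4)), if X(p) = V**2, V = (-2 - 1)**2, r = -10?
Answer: 205577/108 ≈ 1903.5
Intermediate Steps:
V = 9 (V = (-3)**2 = 9)
X(p) = 81 (X(p) = 9**2 = 81)
1/(-108) + X(r)*(-94/(-4)) = 1/(-108) + 81*(-94/(-4)) = -1/108 + 81*(-94*(-1/4)) = -1/108 + 81*(47/2) = -1/108 + 3807/2 = 205577/108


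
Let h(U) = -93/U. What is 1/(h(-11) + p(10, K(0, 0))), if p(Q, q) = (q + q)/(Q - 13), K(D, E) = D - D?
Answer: 11/93 ≈ 0.11828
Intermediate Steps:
K(D, E) = 0
p(Q, q) = 2*q/(-13 + Q) (p(Q, q) = (2*q)/(-13 + Q) = 2*q/(-13 + Q))
1/(h(-11) + p(10, K(0, 0))) = 1/(-93/(-11) + 2*0/(-13 + 10)) = 1/(-93*(-1/11) + 2*0/(-3)) = 1/(93/11 + 2*0*(-1/3)) = 1/(93/11 + 0) = 1/(93/11) = 11/93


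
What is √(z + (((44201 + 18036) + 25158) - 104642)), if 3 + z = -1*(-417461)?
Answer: √400211 ≈ 632.62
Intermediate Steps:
z = 417458 (z = -3 - 1*(-417461) = -3 + 417461 = 417458)
√(z + (((44201 + 18036) + 25158) - 104642)) = √(417458 + (((44201 + 18036) + 25158) - 104642)) = √(417458 + ((62237 + 25158) - 104642)) = √(417458 + (87395 - 104642)) = √(417458 - 17247) = √400211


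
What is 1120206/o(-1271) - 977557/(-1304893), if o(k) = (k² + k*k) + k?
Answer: 1539625936095/1404765595541 ≈ 1.0960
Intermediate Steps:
o(k) = k + 2*k² (o(k) = (k² + k²) + k = 2*k² + k = k + 2*k²)
1120206/o(-1271) - 977557/(-1304893) = 1120206/((-1271*(1 + 2*(-1271)))) - 977557/(-1304893) = 1120206/((-1271*(1 - 2542))) - 977557*(-1/1304893) = 1120206/((-1271*(-2541))) + 977557/1304893 = 1120206/3229611 + 977557/1304893 = 1120206*(1/3229611) + 977557/1304893 = 373402/1076537 + 977557/1304893 = 1539625936095/1404765595541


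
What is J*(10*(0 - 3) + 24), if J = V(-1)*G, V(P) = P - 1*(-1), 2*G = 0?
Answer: 0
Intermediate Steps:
G = 0 (G = (1/2)*0 = 0)
V(P) = 1 + P (V(P) = P + 1 = 1 + P)
J = 0 (J = (1 - 1)*0 = 0*0 = 0)
J*(10*(0 - 3) + 24) = 0*(10*(0 - 3) + 24) = 0*(10*(-3) + 24) = 0*(-30 + 24) = 0*(-6) = 0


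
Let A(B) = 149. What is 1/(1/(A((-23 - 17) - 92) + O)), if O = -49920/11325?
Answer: 109167/755 ≈ 144.59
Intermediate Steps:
O = -3328/755 (O = -49920*1/11325 = -3328/755 ≈ -4.4079)
1/(1/(A((-23 - 17) - 92) + O)) = 1/(1/(149 - 3328/755)) = 1/(1/(109167/755)) = 1/(755/109167) = 109167/755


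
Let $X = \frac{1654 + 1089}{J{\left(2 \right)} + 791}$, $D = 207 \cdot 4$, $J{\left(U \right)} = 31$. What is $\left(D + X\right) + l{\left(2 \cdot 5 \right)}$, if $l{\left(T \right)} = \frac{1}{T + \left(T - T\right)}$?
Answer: $\frac{1708603}{2055} \approx 831.44$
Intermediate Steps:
$l{\left(T \right)} = \frac{1}{T}$ ($l{\left(T \right)} = \frac{1}{T + 0} = \frac{1}{T}$)
$D = 828$
$X = \frac{2743}{822}$ ($X = \frac{1654 + 1089}{31 + 791} = \frac{2743}{822} \approx 3.337$)
$\left(D + X\right) + l{\left(2 \cdot 5 \right)} = \left(828 + \frac{2743}{822}\right) + \frac{1}{2 \cdot 5} = \frac{683359}{822} + \frac{1}{10} = \frac{1708603}{2055}$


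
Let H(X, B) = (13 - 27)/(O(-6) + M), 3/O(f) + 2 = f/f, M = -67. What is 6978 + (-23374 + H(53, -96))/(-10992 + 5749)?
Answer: 183045139/26215 ≈ 6982.5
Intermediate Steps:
O(f) = -3 (O(f) = 3/(-2 + f/f) = 3/(-2 + 1) = 3/(-1) = 3*(-1) = -3)
H(X, B) = ⅕ (H(X, B) = (13 - 27)/(-3 - 67) = -14/(-70) = -14*(-1/70) = ⅕)
6978 + (-23374 + H(53, -96))/(-10992 + 5749) = 6978 + (-23374 + ⅕)/(-10992 + 5749) = 6978 - 116869/5/(-5243) = 6978 - 116869/5*(-1/5243) = 6978 + 116869/26215 = 183045139/26215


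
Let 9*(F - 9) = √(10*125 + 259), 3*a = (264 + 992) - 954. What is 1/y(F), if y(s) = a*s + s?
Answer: 729/513620 - 9*√1509/513620 ≈ 0.00073865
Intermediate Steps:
a = 302/3 (a = ((264 + 992) - 954)/3 = (1256 - 954)/3 = (⅓)*302 = 302/3 ≈ 100.67)
F = 9 + √1509/9 (F = 9 + √(10*125 + 259)/9 = 9 + √(1250 + 259)/9 = 9 + √1509/9 ≈ 13.316)
y(s) = 305*s/3 (y(s) = 302*s/3 + s = 305*s/3)
1/y(F) = 1/(305*(9 + √1509/9)/3) = 1/(915 + 305*√1509/27)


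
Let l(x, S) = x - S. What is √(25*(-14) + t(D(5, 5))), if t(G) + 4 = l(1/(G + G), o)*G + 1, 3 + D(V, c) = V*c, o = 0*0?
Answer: I*√1410/2 ≈ 18.775*I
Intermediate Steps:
o = 0
D(V, c) = -3 + V*c
t(G) = -5/2 (t(G) = -4 + ((1/(G + G) - 1*0)*G + 1) = -4 + ((1/(2*G) + 0)*G + 1) = -4 + ((1/(2*G))*G + 1) = -4 + (½ + 1) = -4 + 3/2 = -5/2)
√(25*(-14) + t(D(5, 5))) = √(25*(-14) - 5/2) = √(-350 - 5/2) = √(-705/2) = I*√1410/2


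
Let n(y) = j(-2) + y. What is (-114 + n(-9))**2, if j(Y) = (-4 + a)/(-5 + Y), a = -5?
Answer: 725904/49 ≈ 14814.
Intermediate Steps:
j(Y) = -9/(-5 + Y) (j(Y) = (-4 - 5)/(-5 + Y) = -9/(-5 + Y))
n(y) = 9/7 + y (n(y) = -9/(-5 - 2) + y = -9/(-7) + y = -9*(-1/7) + y = 9/7 + y)
(-114 + n(-9))**2 = (-114 + (9/7 - 9))**2 = (-114 - 54/7)**2 = (-852/7)**2 = 725904/49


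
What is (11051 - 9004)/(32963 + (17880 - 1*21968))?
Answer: 2047/28875 ≈ 0.070892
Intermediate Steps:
(11051 - 9004)/(32963 + (17880 - 1*21968)) = 2047/(32963 + (17880 - 21968)) = 2047/(32963 - 4088) = 2047/28875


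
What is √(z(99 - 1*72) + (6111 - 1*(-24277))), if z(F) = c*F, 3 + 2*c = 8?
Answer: √121822/2 ≈ 174.52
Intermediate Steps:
c = 5/2 (c = -3/2 + (½)*8 = -3/2 + 4 = 5/2 ≈ 2.5000)
z(F) = 5*F/2
√(z(99 - 1*72) + (6111 - 1*(-24277))) = √(5*(99 - 1*72)/2 + (6111 - 1*(-24277))) = √(5*(99 - 72)/2 + (6111 + 24277)) = √((5/2)*27 + 30388) = √(135/2 + 30388) = √(60911/2) = √121822/2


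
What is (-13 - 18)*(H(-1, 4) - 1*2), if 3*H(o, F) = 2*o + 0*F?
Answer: 248/3 ≈ 82.667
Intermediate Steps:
H(o, F) = 2*o/3 (H(o, F) = (2*o + 0*F)/3 = (2*o + 0)/3 = (2*o)/3 = 2*o/3)
(-13 - 18)*(H(-1, 4) - 1*2) = (-13 - 18)*((2/3)*(-1) - 1*2) = -31*(-2/3 - 2) = -31*(-8/3) = 248/3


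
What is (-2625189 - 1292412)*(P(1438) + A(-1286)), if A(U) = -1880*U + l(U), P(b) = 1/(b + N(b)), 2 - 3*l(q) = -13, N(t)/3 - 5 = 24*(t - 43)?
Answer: -965082114526203306/101893 ≈ -9.4715e+12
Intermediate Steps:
N(t) = -3081 + 72*t (N(t) = 15 + 3*(24*(t - 43)) = 15 + 3*(24*(-43 + t)) = 15 + 3*(-1032 + 24*t) = 15 + (-3096 + 72*t) = -3081 + 72*t)
l(q) = 5 (l(q) = ⅔ - ⅓*(-13) = ⅔ + 13/3 = 5)
P(b) = 1/(-3081 + 73*b) (P(b) = 1/(b + (-3081 + 72*b)) = 1/(-3081 + 73*b))
A(U) = 5 - 1880*U (A(U) = -1880*U + 5 = 5 - 1880*U)
(-2625189 - 1292412)*(P(1438) + A(-1286)) = (-2625189 - 1292412)*(1/(-3081 + 73*1438) + (5 - 1880*(-1286))) = -3917601*(1/(-3081 + 104974) + (5 + 2417680)) = -3917601*(1/101893 + 2417685) = -3917601*246345177706/101893 = -965082114526203306/101893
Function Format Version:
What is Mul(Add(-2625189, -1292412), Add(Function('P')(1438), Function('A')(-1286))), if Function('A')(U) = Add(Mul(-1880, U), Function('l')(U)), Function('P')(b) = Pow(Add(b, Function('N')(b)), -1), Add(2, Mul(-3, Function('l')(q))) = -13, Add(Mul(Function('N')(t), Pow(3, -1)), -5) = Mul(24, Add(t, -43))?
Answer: Rational(-965082114526203306, 101893) ≈ -9.4715e+12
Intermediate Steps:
Function('N')(t) = Add(-3081, Mul(72, t)) (Function('N')(t) = Add(15, Mul(3, Mul(24, Add(t, -43)))) = Add(15, Mul(3, Mul(24, Add(-43, t)))) = Add(15, Mul(3, Add(-1032, Mul(24, t)))) = Add(15, Add(-3096, Mul(72, t))) = Add(-3081, Mul(72, t)))
Function('l')(q) = 5 (Function('l')(q) = Add(Rational(2, 3), Mul(Rational(-1, 3), -13)) = Add(Rational(2, 3), Rational(13, 3)) = 5)
Function('P')(b) = Pow(Add(-3081, Mul(73, b)), -1) (Function('P')(b) = Pow(Add(b, Add(-3081, Mul(72, b))), -1) = Pow(Add(-3081, Mul(73, b)), -1))
Function('A')(U) = Add(5, Mul(-1880, U)) (Function('A')(U) = Add(Mul(-1880, U), 5) = Add(5, Mul(-1880, U)))
Mul(Add(-2625189, -1292412), Add(Function('P')(1438), Function('A')(-1286))) = Mul(Add(-2625189, -1292412), Add(Pow(Add(-3081, Mul(73, 1438)), -1), Add(5, Mul(-1880, -1286)))) = Mul(-3917601, Add(Pow(Add(-3081, 104974), -1), Add(5, 2417680))) = Mul(-3917601, Add(Pow(101893, -1), 2417685)) = Mul(-3917601, Add(Rational(1, 101893), 2417685)) = Mul(-3917601, Rational(246345177706, 101893)) = Rational(-965082114526203306, 101893)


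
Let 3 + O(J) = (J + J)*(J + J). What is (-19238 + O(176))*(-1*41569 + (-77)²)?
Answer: -3730189320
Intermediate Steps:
O(J) = -3 + 4*J² (O(J) = -3 + (J + J)*(J + J) = -3 + (2*J)*(2*J) = -3 + 4*J²)
(-19238 + O(176))*(-1*41569 + (-77)²) = (-19238 + (-3 + 4*176²))*(-1*41569 + (-77)²) = (-19238 + (-3 + 4*30976))*(-41569 + 5929) = (-19238 + (-3 + 123904))*(-35640) = (-19238 + 123901)*(-35640) = 104663*(-35640) = -3730189320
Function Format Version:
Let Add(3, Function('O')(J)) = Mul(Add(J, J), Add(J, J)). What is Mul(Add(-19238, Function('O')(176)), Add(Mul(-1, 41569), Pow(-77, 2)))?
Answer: -3730189320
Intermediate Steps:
Function('O')(J) = Add(-3, Mul(4, Pow(J, 2))) (Function('O')(J) = Add(-3, Mul(Add(J, J), Add(J, J))) = Add(-3, Mul(Mul(2, J), Mul(2, J))) = Add(-3, Mul(4, Pow(J, 2))))
Mul(Add(-19238, Function('O')(176)), Add(Mul(-1, 41569), Pow(-77, 2))) = Mul(Add(-19238, Add(-3, Mul(4, Pow(176, 2)))), Add(Mul(-1, 41569), Pow(-77, 2))) = Mul(Add(-19238, Add(-3, Mul(4, 30976))), Add(-41569, 5929)) = Mul(Add(-19238, Add(-3, 123904)), -35640) = Mul(Add(-19238, 123901), -35640) = Mul(104663, -35640) = -3730189320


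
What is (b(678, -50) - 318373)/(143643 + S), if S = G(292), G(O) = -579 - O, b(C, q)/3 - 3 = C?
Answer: -22595/10198 ≈ -2.2156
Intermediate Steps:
b(C, q) = 9 + 3*C
S = -871 (S = -579 - 1*292 = -579 - 292 = -871)
(b(678, -50) - 318373)/(143643 + S) = ((9 + 3*678) - 318373)/(143643 - 871) = ((9 + 2034) - 318373)/142772 = (2043 - 318373)*(1/142772) = -316330*1/142772 = -22595/10198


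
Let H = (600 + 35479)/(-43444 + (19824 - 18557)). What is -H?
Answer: 36079/42177 ≈ 0.85542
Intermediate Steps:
H = -36079/42177 (H = 36079/(-43444 + 1267) = 36079/(-42177) = 36079*(-1/42177) = -36079/42177 ≈ -0.85542)
-H = -1*(-36079/42177) = 36079/42177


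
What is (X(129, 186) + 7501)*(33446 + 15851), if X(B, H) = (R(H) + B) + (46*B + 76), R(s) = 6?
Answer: 672706862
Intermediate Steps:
X(B, H) = 82 + 47*B (X(B, H) = (6 + B) + (46*B + 76) = (6 + B) + (76 + 46*B) = 82 + 47*B)
(X(129, 186) + 7501)*(33446 + 15851) = ((82 + 47*129) + 7501)*(33446 + 15851) = ((82 + 6063) + 7501)*49297 = (6145 + 7501)*49297 = 13646*49297 = 672706862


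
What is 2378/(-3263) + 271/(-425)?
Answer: -1894923/1386775 ≈ -1.3664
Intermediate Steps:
2378/(-3263) + 271/(-425) = 2378*(-1/3263) + 271*(-1/425) = -2378/3263 - 271/425 = -1894923/1386775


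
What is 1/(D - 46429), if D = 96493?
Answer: 1/50064 ≈ 1.9974e-5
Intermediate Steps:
1/(D - 46429) = 1/(96493 - 46429) = 1/50064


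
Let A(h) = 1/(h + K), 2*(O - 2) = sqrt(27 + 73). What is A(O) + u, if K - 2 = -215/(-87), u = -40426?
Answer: -40345061/998 ≈ -40426.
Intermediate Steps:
O = 7 (O = 2 + sqrt(27 + 73)/2 = 2 + sqrt(100)/2 = 2 + (1/2)*10 = 2 + 5 = 7)
K = 389/87 (K = 2 - 215/(-87) = 2 - 215*(-1/87) = 2 + 215/87 = 389/87 ≈ 4.4713)
A(h) = 1/(389/87 + h) (A(h) = 1/(h + 389/87) = 1/(389/87 + h))
A(O) + u = 87/(389 + 87*7) - 40426 = 87/(389 + 609) - 40426 = 87/998 - 40426 = -40345061/998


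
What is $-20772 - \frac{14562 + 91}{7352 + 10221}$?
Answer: $- \frac{365041009}{17573} \approx -20773.0$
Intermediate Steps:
$-20772 - \frac{14562 + 91}{7352 + 10221} = -20772 - \frac{14653}{17573} = - \frac{365041009}{17573}$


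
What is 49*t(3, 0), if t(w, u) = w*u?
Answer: 0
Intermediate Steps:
t(w, u) = u*w
49*t(3, 0) = 49*(0*3) = 49*0 = 0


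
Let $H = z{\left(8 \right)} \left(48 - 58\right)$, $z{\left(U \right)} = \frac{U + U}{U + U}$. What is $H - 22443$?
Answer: $-22453$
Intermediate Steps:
$z{\left(U \right)} = 1$ ($z{\left(U \right)} = \frac{2 U}{2 U} = 2 U \frac{1}{2 U} = 1$)
$H = -10$ ($H = 1 \left(48 - 58\right) = 1 \left(-10\right) = -10$)
$H - 22443 = -10 - 22443 = -22453$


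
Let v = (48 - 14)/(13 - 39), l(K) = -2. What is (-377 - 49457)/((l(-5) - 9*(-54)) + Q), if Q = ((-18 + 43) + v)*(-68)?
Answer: 323921/7326 ≈ 44.215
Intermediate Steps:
v = -17/13 (v = 34/(-26) = 34*(-1/26) = -17/13 ≈ -1.3077)
Q = -20944/13 (Q = ((-18 + 43) - 17/13)*(-68) = (25 - 17/13)*(-68) = (308/13)*(-68) = -20944/13 ≈ -1611.1)
(-377 - 49457)/((l(-5) - 9*(-54)) + Q) = (-377 - 49457)/((-2 - 9*(-54)) - 20944/13) = -49834/((-2 + 486) - 20944/13) = -49834/(484 - 20944/13) = -49834/(-14652/13) = -49834*(-13/14652) = 323921/7326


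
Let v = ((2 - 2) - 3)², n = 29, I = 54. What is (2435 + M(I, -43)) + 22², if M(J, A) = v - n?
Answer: 2899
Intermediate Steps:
v = 9 (v = (0 - 3)² = (-3)² = 9)
M(J, A) = -20 (M(J, A) = 9 - 1*29 = 9 - 29 = -20)
(2435 + M(I, -43)) + 22² = (2435 - 20) + 22² = 2415 + 484 = 2899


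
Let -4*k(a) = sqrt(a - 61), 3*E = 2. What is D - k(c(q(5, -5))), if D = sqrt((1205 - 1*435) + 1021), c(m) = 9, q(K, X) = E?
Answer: 3*sqrt(199) + I*sqrt(13)/2 ≈ 42.32 + 1.8028*I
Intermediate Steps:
E = 2/3 (E = (1/3)*2 = 2/3 ≈ 0.66667)
q(K, X) = 2/3
k(a) = -sqrt(-61 + a)/4 (k(a) = -sqrt(a - 61)/4 = -sqrt(-61 + a)/4)
D = 3*sqrt(199) (D = sqrt((1205 - 435) + 1021) = sqrt(770 + 1021) = sqrt(1791) = 3*sqrt(199) ≈ 42.320)
D - k(c(q(5, -5))) = 3*sqrt(199) - (-1)*sqrt(-61 + 9)/4 = 3*sqrt(199) - (-1)*sqrt(-52)/4 = 3*sqrt(199) - (-1)*2*I*sqrt(13)/4 = 3*sqrt(199) - (-1)*I*sqrt(13)/2 = 3*sqrt(199) + I*sqrt(13)/2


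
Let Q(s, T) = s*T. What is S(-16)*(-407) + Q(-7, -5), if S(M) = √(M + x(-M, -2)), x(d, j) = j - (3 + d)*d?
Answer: 35 - 407*I*√322 ≈ 35.0 - 7303.4*I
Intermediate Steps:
x(d, j) = j - d*(3 + d)
S(M) = √(-2 - M² + 4*M) (S(M) = √(M + (-2 - (-M)² - (-3)*M)) = √(M + (-2 - M² + 3*M)) = √(-2 - M² + 4*M))
Q(s, T) = T*s
S(-16)*(-407) + Q(-7, -5) = √(-2 - 1*(-16)² + 4*(-16))*(-407) - 5*(-7) = √(-2 - 1*256 - 64)*(-407) + 35 = √(-2 - 256 - 64)*(-407) + 35 = √(-322)*(-407) + 35 = (I*√322)*(-407) + 35 = -407*I*√322 + 35 = 35 - 407*I*√322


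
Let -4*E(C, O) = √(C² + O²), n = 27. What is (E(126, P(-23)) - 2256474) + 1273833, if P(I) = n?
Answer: -982641 - 9*√205/4 ≈ -9.8267e+5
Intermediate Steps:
P(I) = 27
E(C, O) = -√(C² + O²)/4
(E(126, P(-23)) - 2256474) + 1273833 = (-√(126² + 27²)/4 - 2256474) + 1273833 = (-√(15876 + 729)/4 - 2256474) + 1273833 = (-9*√205/4 - 2256474) + 1273833 = (-2256474 - 9*√205/4) + 1273833 = -982641 - 9*√205/4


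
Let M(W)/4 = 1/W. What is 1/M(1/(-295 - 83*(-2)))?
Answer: -1/516 ≈ -0.0019380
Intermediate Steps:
M(W) = 4/W
1/M(1/(-295 - 83*(-2))) = 1/(4/(1/(-295 - 83*(-2)))) = 1/(4/(1/(-295 + 166))) = 1/(4/(1/(-129))) = 1/(4/(-1/129)) = 1/(4*(-129)) = 1/(-516) = -1/516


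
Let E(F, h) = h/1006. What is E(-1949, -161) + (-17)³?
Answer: -4942639/1006 ≈ -4913.2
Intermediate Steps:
E(F, h) = h/1006 (E(F, h) = h*(1/1006) = h/1006)
E(-1949, -161) + (-17)³ = (1/1006)*(-161) + (-17)³ = -161/1006 - 4913 = -4942639/1006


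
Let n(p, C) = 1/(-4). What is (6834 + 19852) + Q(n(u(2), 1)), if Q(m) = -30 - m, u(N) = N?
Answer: 106625/4 ≈ 26656.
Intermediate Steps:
n(p, C) = -¼
(6834 + 19852) + Q(n(u(2), 1)) = (6834 + 19852) + (-30 - 1*(-¼)) = 26686 + (-30 + ¼) = 26686 - 119/4 = 106625/4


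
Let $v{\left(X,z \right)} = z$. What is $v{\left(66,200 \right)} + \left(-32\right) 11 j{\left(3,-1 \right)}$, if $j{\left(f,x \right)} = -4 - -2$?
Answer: $904$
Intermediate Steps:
$j{\left(f,x \right)} = -2$ ($j{\left(f,x \right)} = -4 + 2 = -2$)
$v{\left(66,200 \right)} + \left(-32\right) 11 j{\left(3,-1 \right)} = 200 + \left(-32\right) 11 \left(-2\right) = 200 - -704 = 200 + 704 = 904$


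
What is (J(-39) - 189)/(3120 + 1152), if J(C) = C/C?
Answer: -47/1068 ≈ -0.044007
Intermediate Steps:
J(C) = 1
(J(-39) - 189)/(3120 + 1152) = (1 - 189)/(3120 + 1152) = -188/4272 = -188*1/4272 = -47/1068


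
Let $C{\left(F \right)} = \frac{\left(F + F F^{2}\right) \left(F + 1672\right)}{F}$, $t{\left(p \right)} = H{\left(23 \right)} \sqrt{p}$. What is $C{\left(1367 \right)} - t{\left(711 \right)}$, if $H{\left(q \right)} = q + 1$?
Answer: $5678948910 - 72 \sqrt{79} \approx 5.6789 \cdot 10^{9}$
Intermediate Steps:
$H{\left(q \right)} = 1 + q$
$t{\left(p \right)} = 24 \sqrt{p}$ ($t{\left(p \right)} = \left(1 + 23\right) \sqrt{p} = 24 \sqrt{p}$)
$C{\left(F \right)} = \frac{\left(1672 + F\right) \left(F + F^{3}\right)}{F}$ ($C{\left(F \right)} = \frac{\left(F + F^{3}\right) \left(1672 + F\right)}{F} = \frac{\left(1672 + F\right) \left(F + F^{3}\right)}{F}$)
$C{\left(1367 \right)} - t{\left(711 \right)} = \left(1672 + 1367 + 1367^{3} + 1672 \cdot 1367^{2}\right) - 24 \sqrt{711} = \left(1672 + 1367 + 2554497863 + 1672 \cdot 1868689\right) - 24 \cdot 3 \sqrt{79} = \left(1672 + 1367 + 2554497863 + 3124448008\right) - 72 \sqrt{79} = 5678948910 - 72 \sqrt{79}$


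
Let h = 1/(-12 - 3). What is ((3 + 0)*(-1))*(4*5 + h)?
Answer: -299/5 ≈ -59.800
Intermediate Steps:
h = -1/15 (h = 1/(-15) = -1/15 ≈ -0.066667)
((3 + 0)*(-1))*(4*5 + h) = ((3 + 0)*(-1))*(4*5 - 1/15) = (3*(-1))*(20 - 1/15) = -3*299/15 = -299/5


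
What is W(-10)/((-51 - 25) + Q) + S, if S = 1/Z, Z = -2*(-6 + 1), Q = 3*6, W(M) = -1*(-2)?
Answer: 19/290 ≈ 0.065517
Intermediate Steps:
W(M) = 2
Q = 18
Z = 10 (Z = -2*(-5) = 10)
S = ⅒ (S = 1/10 = ⅒ ≈ 0.10000)
W(-10)/((-51 - 25) + Q) + S = 2/((-51 - 25) + 18) + ⅒ = 2/(-76 + 18) + ⅒ = 2/(-58) + ⅒ = 2*(-1/58) + ⅒ = -1/29 + ⅒ = 19/290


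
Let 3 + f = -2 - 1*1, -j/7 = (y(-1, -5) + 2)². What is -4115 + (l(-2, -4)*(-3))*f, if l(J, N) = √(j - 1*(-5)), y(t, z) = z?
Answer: -4115 + 18*I*√58 ≈ -4115.0 + 137.08*I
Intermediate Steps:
j = -63 (j = -7*(-5 + 2)² = -7*(-3)² = -7*9 = -63)
f = -6 (f = -3 + (-2 - 1*1) = -3 + (-2 - 1) = -3 - 3 = -6)
l(J, N) = I*√58 (l(J, N) = √(-63 - 1*(-5)) = √(-63 + 5) = √(-58) = I*√58)
-4115 + (l(-2, -4)*(-3))*f = -4115 + ((I*√58)*(-3))*(-6) = -4115 - 3*I*√58*(-6) = -4115 + 18*I*√58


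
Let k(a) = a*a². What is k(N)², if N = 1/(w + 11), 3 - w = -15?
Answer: 1/594823321 ≈ 1.6812e-9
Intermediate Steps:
w = 18 (w = 3 - 1*(-15) = 3 + 15 = 18)
N = 1/29 (N = 1/(18 + 11) = 1/29 ≈ 0.034483)
k(a) = a³
k(N)² = ((1/29)³)² = (1/24389)² = 1/594823321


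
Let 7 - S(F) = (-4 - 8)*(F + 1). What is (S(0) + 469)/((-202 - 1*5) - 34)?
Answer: -488/241 ≈ -2.0249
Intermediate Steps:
S(F) = 19 + 12*F (S(F) = 7 - (-4 - 8)*(F + 1) = 7 - (-12)*(1 + F) = 7 - (-12 - 12*F) = 7 + (12 + 12*F) = 19 + 12*F)
(S(0) + 469)/((-202 - 1*5) - 34) = ((19 + 12*0) + 469)/((-202 - 1*5) - 34) = ((19 + 0) + 469)/((-202 - 5) - 34) = (19 + 469)/(-207 - 34) = 488/(-241) = 488*(-1/241) = -488/241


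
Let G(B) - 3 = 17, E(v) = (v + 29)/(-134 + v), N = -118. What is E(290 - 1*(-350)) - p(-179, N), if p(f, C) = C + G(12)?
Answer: 50257/506 ≈ 99.322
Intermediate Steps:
E(v) = (29 + v)/(-134 + v)
G(B) = 20 (G(B) = 3 + 17 = 20)
p(f, C) = 20 + C (p(f, C) = C + 20 = 20 + C)
E(290 - 1*(-350)) - p(-179, N) = (29 + (290 - 1*(-350)))/(-134 + (290 - 1*(-350))) - (20 - 118) = (29 + (290 + 350))/(-134 + (290 + 350)) - 1*(-98) = (29 + 640)/(-134 + 640) + 98 = 669/506 + 98 = 50257/506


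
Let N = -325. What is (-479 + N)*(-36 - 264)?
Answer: 241200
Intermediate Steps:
(-479 + N)*(-36 - 264) = (-479 - 325)*(-36 - 264) = -804*(-300) = 241200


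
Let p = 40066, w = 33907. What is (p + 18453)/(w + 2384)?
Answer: 58519/36291 ≈ 1.6125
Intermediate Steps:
(p + 18453)/(w + 2384) = (40066 + 18453)/(33907 + 2384) = 58519/36291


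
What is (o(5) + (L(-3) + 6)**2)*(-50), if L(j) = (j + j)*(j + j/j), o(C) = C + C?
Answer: -16700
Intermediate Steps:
o(C) = 2*C
L(j) = 2*j*(1 + j) (L(j) = (2*j)*(j + 1) = (2*j)*(1 + j) = 2*j*(1 + j))
(o(5) + (L(-3) + 6)**2)*(-50) = (2*5 + (2*(-3)*(1 - 3) + 6)**2)*(-50) = (10 + (2*(-3)*(-2) + 6)**2)*(-50) = (10 + (12 + 6)**2)*(-50) = (10 + 18**2)*(-50) = (10 + 324)*(-50) = 334*(-50) = -16700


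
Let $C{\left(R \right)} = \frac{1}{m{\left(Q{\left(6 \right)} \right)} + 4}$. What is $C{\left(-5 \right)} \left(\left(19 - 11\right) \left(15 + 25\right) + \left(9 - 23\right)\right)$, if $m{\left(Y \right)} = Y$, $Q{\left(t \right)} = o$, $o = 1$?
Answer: $\frac{306}{5} \approx 61.2$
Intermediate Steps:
$Q{\left(t \right)} = 1$
$C{\left(R \right)} = \frac{1}{5}$ ($C{\left(R \right)} = \frac{1}{1 + 4} = \frac{1}{5}$)
$C{\left(-5 \right)} \left(\left(19 - 11\right) \left(15 + 25\right) + \left(9 - 23\right)\right) = \frac{\left(19 - 11\right) \left(15 + 25\right) + \left(9 - 23\right)}{5} = \frac{8 \cdot 40 + \left(9 - 23\right)}{5} = \frac{320 - 14}{5} = \frac{1}{5} \cdot 306 = \frac{306}{5}$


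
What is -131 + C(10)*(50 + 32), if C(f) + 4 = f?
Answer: 361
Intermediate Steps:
C(f) = -4 + f
-131 + C(10)*(50 + 32) = -131 + (-4 + 10)*(50 + 32) = -131 + 6*82 = -131 + 492 = 361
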